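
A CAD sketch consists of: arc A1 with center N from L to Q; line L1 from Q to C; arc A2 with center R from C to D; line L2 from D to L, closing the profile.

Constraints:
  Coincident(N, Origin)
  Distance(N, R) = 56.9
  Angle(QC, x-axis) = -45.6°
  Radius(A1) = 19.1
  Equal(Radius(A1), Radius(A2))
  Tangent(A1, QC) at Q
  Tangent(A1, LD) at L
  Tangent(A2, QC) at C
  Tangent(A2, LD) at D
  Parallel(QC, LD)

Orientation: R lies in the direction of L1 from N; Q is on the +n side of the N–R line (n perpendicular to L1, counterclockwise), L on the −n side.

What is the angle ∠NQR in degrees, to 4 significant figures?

71.44°

The slot axis is L1's direction at -45.6°, so u = (cos -45.6°, sin -45.6°) = (0.6997, -0.7145) and n = (−sin -45.6°, cos -45.6°) = (0.7145, 0.6997). N is at the origin and R lies 56.9 along u from N, so R = 56.9·u = (39.81, -40.65). Tangency of A1 to both parallel lines with radius 19.1 puts Q and L at N ± 19.1·n: Q = (13.65, 13.36), L = (-13.65, -13.36). Then cos ∠NQR = QN·QR / (|QN||QR|), giving 71.44°.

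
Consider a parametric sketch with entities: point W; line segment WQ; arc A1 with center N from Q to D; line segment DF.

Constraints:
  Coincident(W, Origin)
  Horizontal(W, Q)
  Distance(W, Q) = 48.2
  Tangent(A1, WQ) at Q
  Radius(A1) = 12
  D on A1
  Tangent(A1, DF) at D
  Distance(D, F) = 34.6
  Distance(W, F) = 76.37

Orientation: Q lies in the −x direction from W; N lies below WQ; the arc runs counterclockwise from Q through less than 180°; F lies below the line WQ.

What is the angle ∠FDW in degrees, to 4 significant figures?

101.8°

Checks: |WQ| = 48.20 ✓; |ND| = 12.00 ✓; ∠(ND, DF) = 90.00° ✓; |DF| = 34.60 ✓; |WF| = 76.37 ✓.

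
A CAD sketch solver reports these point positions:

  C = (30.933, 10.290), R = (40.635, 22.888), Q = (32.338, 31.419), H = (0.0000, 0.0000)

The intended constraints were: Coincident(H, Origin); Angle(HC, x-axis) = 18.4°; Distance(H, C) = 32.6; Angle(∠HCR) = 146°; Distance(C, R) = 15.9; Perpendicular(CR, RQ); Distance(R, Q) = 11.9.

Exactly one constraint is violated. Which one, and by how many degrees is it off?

Perpendicular(CR, RQ) — off by 8.20°.

H = (0.00, 0.00) ✓; HC at 18.40° ✓; |HC| = 32.60 ✓; ∠HCR = 146.0° ✓; |CR| = 15.90 ✓; ∠(CR, RQ) = 81.80° ✗; |RQ| = 11.90 ✓.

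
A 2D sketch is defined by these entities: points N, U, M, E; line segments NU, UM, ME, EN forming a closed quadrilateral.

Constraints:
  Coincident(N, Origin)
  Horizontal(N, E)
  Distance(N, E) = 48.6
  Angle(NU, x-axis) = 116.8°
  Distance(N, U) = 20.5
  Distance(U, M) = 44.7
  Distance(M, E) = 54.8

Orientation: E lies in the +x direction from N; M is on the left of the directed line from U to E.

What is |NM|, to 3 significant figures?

54.1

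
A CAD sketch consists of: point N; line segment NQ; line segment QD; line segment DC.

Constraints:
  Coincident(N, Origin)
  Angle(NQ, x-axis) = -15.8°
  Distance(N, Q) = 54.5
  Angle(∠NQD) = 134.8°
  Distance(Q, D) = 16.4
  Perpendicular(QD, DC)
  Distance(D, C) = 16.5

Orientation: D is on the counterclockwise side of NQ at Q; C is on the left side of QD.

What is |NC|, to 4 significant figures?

59.12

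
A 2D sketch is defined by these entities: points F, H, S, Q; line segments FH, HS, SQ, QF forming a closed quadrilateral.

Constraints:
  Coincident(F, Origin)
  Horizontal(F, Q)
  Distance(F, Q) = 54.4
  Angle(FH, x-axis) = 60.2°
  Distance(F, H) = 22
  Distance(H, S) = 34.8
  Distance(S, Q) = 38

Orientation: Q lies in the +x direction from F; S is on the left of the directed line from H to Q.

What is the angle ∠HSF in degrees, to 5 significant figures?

12.158°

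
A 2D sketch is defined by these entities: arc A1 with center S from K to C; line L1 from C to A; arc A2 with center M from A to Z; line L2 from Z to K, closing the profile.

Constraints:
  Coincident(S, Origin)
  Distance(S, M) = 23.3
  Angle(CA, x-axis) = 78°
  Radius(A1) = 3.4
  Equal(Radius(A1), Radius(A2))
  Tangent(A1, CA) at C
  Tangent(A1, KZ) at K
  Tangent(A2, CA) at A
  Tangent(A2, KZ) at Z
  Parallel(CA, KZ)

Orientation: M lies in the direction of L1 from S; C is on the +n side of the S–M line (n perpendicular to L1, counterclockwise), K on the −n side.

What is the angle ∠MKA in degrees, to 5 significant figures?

7.9675°

The slot axis is L1's direction at 78.0°, so u = (cos 78.0°, sin 78.0°) = (0.20791, 0.97815) and n = (−sin 78.0°, cos 78.0°) = (-0.97815, 0.20791). S is at the origin and M lies 23.3 along u from S, so M = 23.3·u = (4.8443, 22.791). Tangency of A1 to both parallel lines with radius 3.4 puts C and K at S ± 3.4·n: C = (-3.3257, 0.70690), K = (3.3257, -0.70690). Equal radii place A and Z the same way about M: A = M + 3.4·n = (1.5186, 23.498), Z = M − 3.4·n = (8.1700, 22.084). Then cos ∠MKA = KM·KA / (|KM||KA|), giving 7.9675°.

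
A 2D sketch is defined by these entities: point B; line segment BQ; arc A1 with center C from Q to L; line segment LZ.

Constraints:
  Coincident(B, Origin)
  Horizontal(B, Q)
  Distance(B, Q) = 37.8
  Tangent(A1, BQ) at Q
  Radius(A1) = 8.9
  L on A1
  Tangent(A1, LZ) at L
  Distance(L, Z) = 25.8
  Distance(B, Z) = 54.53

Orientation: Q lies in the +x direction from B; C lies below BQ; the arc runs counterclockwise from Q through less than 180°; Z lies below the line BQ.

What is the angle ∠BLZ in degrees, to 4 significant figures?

138.8°

Checks: |CL| = 8.900 ✓; ∠(CL, LZ) = 90.00° ✓; |LZ| = 25.80 ✓; |BZ| = 54.53 ✓.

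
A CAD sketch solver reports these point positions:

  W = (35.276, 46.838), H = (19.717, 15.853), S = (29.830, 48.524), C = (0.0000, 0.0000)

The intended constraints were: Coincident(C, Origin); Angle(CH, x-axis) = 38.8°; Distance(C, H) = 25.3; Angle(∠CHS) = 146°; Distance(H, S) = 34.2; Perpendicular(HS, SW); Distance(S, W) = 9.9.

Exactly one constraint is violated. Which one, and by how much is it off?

Distance(S, W) = 9.9 — off by 4.20.

C = (0.00, 0.00) ✓; CH at 38.80° ✓; |CH| = 25.30 ✓; ∠CHS = 146.0° ✓; |HS| = 34.20 ✓; ∠(HS, SW) = 90.00° ✓; |SW| = 5.701 ✗.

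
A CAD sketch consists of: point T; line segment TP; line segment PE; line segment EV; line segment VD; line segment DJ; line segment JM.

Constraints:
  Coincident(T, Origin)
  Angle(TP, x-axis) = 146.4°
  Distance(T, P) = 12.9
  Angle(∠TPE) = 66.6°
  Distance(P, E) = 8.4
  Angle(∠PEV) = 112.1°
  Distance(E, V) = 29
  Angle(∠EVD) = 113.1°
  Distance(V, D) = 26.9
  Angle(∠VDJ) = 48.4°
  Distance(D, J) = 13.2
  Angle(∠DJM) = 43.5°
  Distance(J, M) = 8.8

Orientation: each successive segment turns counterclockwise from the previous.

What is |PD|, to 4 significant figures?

45.96

∠PEV = 112.1° gives EV at -32.30° from the x-axis; with |EV| = 29.0, V = (12.28, -16.62). ∠EVD = 113.1° gives VD at 34.60° from the x-axis; with |VD| = 26.9, D = (34.42, -1.350). Then |PD| = |D − P| = 45.96.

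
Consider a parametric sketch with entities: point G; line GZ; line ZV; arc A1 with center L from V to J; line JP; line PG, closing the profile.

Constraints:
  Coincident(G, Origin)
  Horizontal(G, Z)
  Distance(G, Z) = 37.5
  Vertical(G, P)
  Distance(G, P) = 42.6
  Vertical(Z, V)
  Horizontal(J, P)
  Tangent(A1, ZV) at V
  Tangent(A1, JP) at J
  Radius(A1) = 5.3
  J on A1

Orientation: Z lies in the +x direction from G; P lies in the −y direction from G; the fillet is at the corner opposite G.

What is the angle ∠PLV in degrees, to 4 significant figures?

170.7°

G is at the origin; G and Z share the same y with |GZ| = 37.5 and Z on the +x side, so Z = (37.50, 0.000). G and P share the same x with |GP| = 42.6 and P on the −y side, so P = (0.000, -42.60). The virtual corner opposite G is at (37.50, -42.60). Since A1 is tangent to ZV there, LV ⟂ ZV and A1 meets JP tangentially, so LJ is at right angles to JP, with radius 5.3, so the center L sits 5.3 in from both sides at L = (32.20, -37.30). That places the tangent points at V = (37.50, -37.30) on ZV and J = (32.20, -42.60) on JP. Then cos ∠PLV = LP·LV / (|LP||LV|), giving 170.7°.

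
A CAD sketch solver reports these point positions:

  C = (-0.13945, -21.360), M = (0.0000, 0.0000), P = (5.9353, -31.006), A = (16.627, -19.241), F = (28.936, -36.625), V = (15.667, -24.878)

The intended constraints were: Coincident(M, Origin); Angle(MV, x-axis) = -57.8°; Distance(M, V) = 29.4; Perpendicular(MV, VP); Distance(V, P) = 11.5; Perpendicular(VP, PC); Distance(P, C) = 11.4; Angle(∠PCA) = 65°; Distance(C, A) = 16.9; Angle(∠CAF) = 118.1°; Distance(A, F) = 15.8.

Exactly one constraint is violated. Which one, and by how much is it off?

Distance(A, F) = 15.8 — off by 5.50.

M = (0.00, 0.00) ✓; MV at -57.80° ✓; |MV| = 29.40 ✓; ∠(MV, VP) = 90.00° ✓; |VP| = 11.50 ✓; ∠(VP, PC) = 90.00° ✓; |PC| = 11.40 ✓; ∠PCA = 65.00° ✓; |CA| = 16.90 ✓; ∠CAF = 118.1° ✓; |AF| = 21.30 ✗.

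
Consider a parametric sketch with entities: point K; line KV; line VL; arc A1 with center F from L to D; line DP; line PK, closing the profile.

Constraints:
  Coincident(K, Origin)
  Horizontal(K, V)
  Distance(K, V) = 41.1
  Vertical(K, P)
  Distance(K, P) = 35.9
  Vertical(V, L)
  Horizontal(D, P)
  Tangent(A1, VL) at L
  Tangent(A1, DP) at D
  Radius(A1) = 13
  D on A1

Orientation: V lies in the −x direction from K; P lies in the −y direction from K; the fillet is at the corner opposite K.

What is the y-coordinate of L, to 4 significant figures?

-22.90

K is at the origin; K and V share the same y with |KV| = 41.1 and V on the −x side, so V = (-41.10, 0.000). K and P share the same x with |KP| = 35.9 and P on the −y side, so P = (0.000, -35.90). The virtual corner opposite K is at (-41.10, -35.90). A1 meets VL tangentially, so FL is at right angles to VL and tangency of A1 to DP means the radius FD is perpendicular to DP, with radius 13.0, so the center F sits 13.0 in from both sides at F = (-28.10, -22.90). That places the tangent points at L = (-41.10, -22.90) on VL and D = (-28.10, -35.90) on DP. So L.y = -22.90.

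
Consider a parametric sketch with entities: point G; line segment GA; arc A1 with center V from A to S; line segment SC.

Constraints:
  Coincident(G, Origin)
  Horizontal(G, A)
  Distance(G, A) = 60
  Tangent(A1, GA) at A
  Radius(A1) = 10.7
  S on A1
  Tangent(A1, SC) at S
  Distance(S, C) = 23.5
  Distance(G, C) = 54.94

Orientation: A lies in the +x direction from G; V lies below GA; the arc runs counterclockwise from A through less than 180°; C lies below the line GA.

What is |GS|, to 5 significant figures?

50.249

Checks: G = (0.00, 0.00) ✓; |VS| = 10.70 ✓; ∠(VS, SC) = 90.00° ✓; |SC| = 23.50 ✓; |GC| = 54.94 ✓.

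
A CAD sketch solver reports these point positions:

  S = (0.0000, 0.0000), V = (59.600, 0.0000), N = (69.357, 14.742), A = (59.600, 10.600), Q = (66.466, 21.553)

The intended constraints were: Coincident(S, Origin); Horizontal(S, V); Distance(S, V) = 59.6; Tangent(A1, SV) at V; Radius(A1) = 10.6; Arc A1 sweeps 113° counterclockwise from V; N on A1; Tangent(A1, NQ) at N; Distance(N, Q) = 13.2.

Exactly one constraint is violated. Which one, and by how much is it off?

Distance(N, Q) = 13.2 — off by 5.80.

S = (0.00, 0.00) ✓; S.y = 0.00, V.y = 0.00 ✓; |SV| = 59.60 ✓; ∠(AV, VS) = 90.00° ✓; |AV| = 10.60 ✓; bearing(A→N) − bearing(A→V) = 113.0° ✓; |AN| = 10.60 ✓; ∠(AN, NQ) = 90.00° ✓; |NQ| = 7.399 ✗.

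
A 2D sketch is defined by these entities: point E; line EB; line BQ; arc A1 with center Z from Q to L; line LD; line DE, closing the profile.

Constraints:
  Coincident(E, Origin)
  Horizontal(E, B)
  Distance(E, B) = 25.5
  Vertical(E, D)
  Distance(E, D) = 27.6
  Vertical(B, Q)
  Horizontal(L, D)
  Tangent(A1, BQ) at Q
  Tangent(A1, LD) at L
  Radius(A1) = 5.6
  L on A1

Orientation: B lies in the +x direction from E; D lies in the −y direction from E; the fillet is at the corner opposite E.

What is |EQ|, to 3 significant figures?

33.7

E is at the origin; EB is horizontal with |EB| = 25.5 and B on the +x side, so B = (25.5, 0.00). ED is vertical with |ED| = 27.6 and D on the −y side, so D = (0.00, -27.6). The virtual corner opposite E is at (25.5, -27.6). Since A1 is tangent to BQ there, ZQ ⟂ BQ and tangency of A1 to LD means the radius ZL is perpendicular to LD, with radius 5.6, so the center Z sits 5.6 in from both sides at Z = (19.9, -22.0). That places the tangent points at Q = (25.5, -22.0) on BQ and L = (19.9, -27.6) on LD. Then |EQ| = |Q − E| = 33.7.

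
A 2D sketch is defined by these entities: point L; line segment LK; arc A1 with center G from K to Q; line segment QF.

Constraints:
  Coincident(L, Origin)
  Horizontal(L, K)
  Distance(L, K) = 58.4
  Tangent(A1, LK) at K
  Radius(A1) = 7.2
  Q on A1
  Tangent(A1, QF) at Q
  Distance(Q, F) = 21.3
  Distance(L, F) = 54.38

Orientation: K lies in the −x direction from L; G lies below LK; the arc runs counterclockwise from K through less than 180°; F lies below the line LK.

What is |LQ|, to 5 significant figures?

64.439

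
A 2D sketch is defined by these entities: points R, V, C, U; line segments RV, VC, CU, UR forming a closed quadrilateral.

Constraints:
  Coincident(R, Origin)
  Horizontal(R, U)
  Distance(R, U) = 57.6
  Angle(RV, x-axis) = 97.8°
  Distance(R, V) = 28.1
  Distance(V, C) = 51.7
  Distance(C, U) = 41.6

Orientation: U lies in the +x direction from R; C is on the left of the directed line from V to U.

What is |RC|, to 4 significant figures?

61.32

R is at the origin; RU is horizontal with |RU| = 57.6 and U in +x, so U = (57.6, 0). RV runs at 97.8° with |RV| = 28.1, so V = (-3.814, 27.84). C is determined by |VC| = 51.7 and |CU| = 41.6 together: it lies at the intersection of circle(V, 51.7) and circle(U, 41.6). With |VU| = 67.43, the foot of the radical line on VU is 40.70 from V and the perpendicular offset is √(51.7² − 40.70²) = 31.88. Taking the left-of-VU solution: C = (46.42, 40.07).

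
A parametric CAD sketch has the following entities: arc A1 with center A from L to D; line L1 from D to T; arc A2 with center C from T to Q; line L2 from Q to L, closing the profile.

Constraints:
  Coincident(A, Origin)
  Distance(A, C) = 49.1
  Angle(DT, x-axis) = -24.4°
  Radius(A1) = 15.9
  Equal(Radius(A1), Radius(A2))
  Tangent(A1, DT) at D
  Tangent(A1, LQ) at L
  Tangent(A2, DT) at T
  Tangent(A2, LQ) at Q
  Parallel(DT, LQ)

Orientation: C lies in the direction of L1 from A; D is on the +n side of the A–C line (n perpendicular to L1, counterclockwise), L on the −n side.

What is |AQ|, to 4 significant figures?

51.61

Tangency of A1 to both parallel lines with radius 15.9 puts D and L at A ± 15.9·n: D = (6.568, 14.48), L = (-6.568, -14.48). Equal radii place T and Q the same way about C: T = C + 15.9·n = (51.28, -5.804), Q = C − 15.9·n = (38.15, -34.76). Then |AQ| = |Q − A| = 51.61.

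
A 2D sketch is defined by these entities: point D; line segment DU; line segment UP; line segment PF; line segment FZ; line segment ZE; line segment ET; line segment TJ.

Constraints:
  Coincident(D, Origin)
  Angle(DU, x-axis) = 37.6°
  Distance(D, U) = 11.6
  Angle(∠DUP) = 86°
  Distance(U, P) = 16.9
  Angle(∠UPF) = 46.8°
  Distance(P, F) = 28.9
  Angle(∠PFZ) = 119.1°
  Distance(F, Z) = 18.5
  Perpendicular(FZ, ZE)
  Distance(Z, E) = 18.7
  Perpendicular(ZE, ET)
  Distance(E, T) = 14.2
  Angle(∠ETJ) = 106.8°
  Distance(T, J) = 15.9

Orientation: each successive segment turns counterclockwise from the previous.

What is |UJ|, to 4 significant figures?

17.85

D is at the origin; DU runs at 37.6° with length 11.6, so U = (9.191, 7.078). ∠DUP = 86.0° gives UP at 131.6° from the x-axis; with |UP| = 16.9, P = (-2.030, 19.72). ∠UPF = 46.8° gives PF at -95.20° from the x-axis; with |PF| = 28.9, F = (-4.649, -9.066). ∠PFZ = 119.1° gives FZ at -34.30° from the x-axis; with |FZ| = 18.5, Z = (10.63, -19.49). The perpendicularity gives ZE at right angles to FZ, so ZE runs at 55.70°; with |ZE| = 18.7, E = (21.17, -4.043). The perpendicularity gives ET at right angles to ZE, so ET runs at 145.7°; with |ET| = 14.2, T = (9.441, 3.959). ∠ETJ = 106.8° gives TJ at -141.1° from the x-axis; with |TJ| = 15.9, J = (-2.933, -6.025). Then |UJ| = |J − U| = 17.85.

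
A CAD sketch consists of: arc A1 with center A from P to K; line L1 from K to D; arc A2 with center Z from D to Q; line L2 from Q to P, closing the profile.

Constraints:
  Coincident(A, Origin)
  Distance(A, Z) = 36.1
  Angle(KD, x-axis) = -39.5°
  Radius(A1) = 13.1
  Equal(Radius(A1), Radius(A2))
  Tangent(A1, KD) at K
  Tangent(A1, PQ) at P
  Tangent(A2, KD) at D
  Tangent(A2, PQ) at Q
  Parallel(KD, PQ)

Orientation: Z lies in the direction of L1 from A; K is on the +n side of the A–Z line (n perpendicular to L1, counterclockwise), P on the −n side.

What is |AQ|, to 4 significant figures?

38.40

The slot axis is L1's direction at -39.5°, so u = (cos -39.5°, sin -39.5°) = (0.7716, -0.6361) and n = (−sin -39.5°, cos -39.5°) = (0.6361, 0.7716). A is at the origin and Z lies 36.1 along u from A, so Z = 36.1·u = (27.86, -22.96). Tangency of A1 to both parallel lines with radius 13.1 puts K and P at A ± 13.1·n: K = (8.333, 10.11), P = (-8.333, -10.11). Equal radii place D and Q the same way about Z: D = Z + 13.1·n = (36.19, -12.85), Q = Z − 13.1·n = (19.52, -33.07). Then |AQ| = |Q − A| = 38.40.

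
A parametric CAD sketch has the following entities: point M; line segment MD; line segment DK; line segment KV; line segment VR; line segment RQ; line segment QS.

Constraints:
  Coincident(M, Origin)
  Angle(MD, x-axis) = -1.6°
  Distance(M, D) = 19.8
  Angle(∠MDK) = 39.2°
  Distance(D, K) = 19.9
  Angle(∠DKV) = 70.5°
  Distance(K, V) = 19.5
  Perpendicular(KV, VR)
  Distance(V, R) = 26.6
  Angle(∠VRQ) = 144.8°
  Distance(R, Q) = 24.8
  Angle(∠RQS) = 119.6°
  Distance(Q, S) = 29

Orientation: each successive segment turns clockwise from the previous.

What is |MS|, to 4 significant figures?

57.41

∠VRQ = 144.8° gives RQ at -17.10° from the x-axis; with |RQ| = 24.8, Q = (46.95, 6.812). ∠RQS = 119.6° gives QS at -77.50° from the x-axis; with |QS| = 29.0, S = (53.23, -21.50). Then |MS| = |S − M| = 57.41.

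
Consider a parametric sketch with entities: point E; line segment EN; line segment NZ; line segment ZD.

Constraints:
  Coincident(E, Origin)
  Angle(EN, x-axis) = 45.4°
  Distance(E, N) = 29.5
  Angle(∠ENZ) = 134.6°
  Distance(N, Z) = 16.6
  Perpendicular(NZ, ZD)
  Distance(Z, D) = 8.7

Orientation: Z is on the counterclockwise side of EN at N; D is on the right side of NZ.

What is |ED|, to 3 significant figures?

47.7

∠ENZ = 134.6°, so NZ runs at 45.4° + (180° − 134.6°) = 90.8° from the x-axis; with |NZ| = 16.6, Z = N + 16.6·(cos 90.8°, sin 90.8°) = (20.5, 37.6). NZ ⟂ ZD; with |ZD| = 8.7 on the right of NZ, D = Z + 8.7·(1.00, 0.0140) = (29.2, 37.7). Then |ED| = |D − E| = 47.7.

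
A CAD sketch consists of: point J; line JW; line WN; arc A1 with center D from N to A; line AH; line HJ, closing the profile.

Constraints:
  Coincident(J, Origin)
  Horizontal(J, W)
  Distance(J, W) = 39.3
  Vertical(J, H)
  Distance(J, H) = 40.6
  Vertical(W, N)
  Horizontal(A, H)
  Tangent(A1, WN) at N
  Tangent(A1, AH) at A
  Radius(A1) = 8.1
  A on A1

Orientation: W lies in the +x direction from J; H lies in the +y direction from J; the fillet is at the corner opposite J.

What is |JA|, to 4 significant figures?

51.20

J is at the origin; JW is horizontal with |JW| = 39.3 and W on the +x side, so W = (39.30, 0.000). J and H share the same x with |JH| = 40.6 and H on the +y side, so H = (0.000, 40.60). The virtual corner opposite J is at (39.30, 40.60). Tangency of A1 to WN means the radius DN is perpendicular to WN and the tangent condition forces DA to be normal to AH, with radius 8.1, so the center D sits 8.1 in from both sides at D = (31.20, 32.50). That places the tangent points at N = (39.30, 32.50) on WN and A = (31.20, 40.60) on AH. Then |JA| = |A − J| = 51.20.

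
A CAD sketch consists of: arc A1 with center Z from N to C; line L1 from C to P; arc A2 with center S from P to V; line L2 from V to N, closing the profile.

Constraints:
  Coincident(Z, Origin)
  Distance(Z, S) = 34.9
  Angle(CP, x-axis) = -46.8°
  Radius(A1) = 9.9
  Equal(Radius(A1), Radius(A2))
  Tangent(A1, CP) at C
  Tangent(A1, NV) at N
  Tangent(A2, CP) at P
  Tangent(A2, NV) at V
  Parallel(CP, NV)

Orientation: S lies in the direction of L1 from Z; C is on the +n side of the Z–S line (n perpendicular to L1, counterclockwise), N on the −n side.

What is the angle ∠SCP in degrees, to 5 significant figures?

15.837°

The slot axis is L1's direction at -46.8°, so u = (cos -46.8°, sin -46.8°) = (0.68455, -0.72897) and n = (−sin -46.8°, cos -46.8°) = (0.72897, 0.68455). Z is at the origin and S lies 34.9 along u from Z, so S = 34.9·u = (23.891, -25.441). Tangency of A1 to both parallel lines with radius 9.9 puts C and N at Z ± 9.9·n: C = (7.2168, 6.7770), N = (-7.2168, -6.7770). Equal radii place P and V the same way about S: P = S + 9.9·n = (31.107, -18.664), V = S − 9.9·n = (16.674, -32.218). Then cos ∠SCP = CS·CP / (|CS||CP|), giving 15.837°.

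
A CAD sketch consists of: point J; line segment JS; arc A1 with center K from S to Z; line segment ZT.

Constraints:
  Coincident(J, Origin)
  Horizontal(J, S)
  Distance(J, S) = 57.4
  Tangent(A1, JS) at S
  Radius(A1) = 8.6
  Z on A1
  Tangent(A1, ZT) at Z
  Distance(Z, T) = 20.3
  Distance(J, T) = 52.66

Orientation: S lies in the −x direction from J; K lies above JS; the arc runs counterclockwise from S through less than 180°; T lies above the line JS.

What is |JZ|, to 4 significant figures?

49.45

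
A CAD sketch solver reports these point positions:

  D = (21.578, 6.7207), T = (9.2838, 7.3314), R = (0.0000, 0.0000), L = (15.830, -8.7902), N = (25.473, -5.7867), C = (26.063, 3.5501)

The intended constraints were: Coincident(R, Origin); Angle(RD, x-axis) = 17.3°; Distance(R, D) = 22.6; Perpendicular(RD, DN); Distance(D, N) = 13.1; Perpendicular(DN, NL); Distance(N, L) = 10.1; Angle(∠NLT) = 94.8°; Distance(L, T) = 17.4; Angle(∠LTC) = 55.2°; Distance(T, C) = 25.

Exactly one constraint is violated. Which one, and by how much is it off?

Distance(T, C) = 25 — off by 7.80.

R = (0.00, 0.00) ✓; RD at 17.30° ✓; |RD| = 22.60 ✓; ∠(RD, DN) = 90.00° ✓; |DN| = 13.10 ✓; ∠(DN, NL) = 90.00° ✓; |NL| = 10.10 ✓; ∠NLT = 94.80° ✓; |LT| = 17.40 ✓; ∠LTC = 55.20° ✓; |TC| = 17.20 ✗.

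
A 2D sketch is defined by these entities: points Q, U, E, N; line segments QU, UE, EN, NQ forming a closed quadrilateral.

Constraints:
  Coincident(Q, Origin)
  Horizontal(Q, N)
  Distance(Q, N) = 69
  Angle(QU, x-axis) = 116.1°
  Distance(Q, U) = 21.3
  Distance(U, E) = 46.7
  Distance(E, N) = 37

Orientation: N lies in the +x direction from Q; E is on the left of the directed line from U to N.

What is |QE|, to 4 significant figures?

41.95

Checks: |UE| = 46.70 ✓; |EN| = 37.00 ✓.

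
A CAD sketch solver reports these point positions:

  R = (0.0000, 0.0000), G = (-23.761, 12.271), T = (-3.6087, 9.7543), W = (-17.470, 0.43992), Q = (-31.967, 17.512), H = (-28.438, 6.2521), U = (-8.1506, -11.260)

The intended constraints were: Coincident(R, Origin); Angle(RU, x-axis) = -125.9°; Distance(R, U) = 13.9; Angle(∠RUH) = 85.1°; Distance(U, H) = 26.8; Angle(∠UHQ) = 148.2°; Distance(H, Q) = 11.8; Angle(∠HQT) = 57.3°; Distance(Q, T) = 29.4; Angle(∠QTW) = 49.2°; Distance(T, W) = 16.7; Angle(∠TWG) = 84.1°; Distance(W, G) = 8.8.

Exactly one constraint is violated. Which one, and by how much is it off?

Distance(W, G) = 8.8 — off by 4.60.

R = (0.00, 0.00) ✓; RU at -125.9° ✓; |RU| = 13.90 ✓; ∠RUH = 85.10° ✓; |UH| = 26.80 ✓; ∠UHQ = 148.2° ✓; |HQ| = 11.80 ✓; ∠HQT = 57.30° ✓; |QT| = 29.40 ✓; ∠QTW = 49.20° ✓; |TW| = 16.70 ✓; ∠TWG = 84.10° ✓; |WG| = 13.40 ✗.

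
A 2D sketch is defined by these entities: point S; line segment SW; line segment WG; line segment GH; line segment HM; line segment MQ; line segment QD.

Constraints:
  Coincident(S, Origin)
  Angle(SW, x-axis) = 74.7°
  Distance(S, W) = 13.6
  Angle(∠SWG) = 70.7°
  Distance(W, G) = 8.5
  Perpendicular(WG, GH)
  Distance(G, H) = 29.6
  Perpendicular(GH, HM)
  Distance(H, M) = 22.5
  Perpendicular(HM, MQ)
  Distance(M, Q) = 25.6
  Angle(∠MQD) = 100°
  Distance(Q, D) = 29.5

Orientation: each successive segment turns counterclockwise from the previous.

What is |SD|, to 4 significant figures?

17.50

S is at the origin; SW runs at 74.7° with length 13.6, so W = (3.589, 13.12). ∠SWG = 70.7° gives WG at -176.0° from the x-axis; with |WG| = 8.5, G = (-4.891, 12.53). WG ⟂ GH, so GH runs at -86.00°; with |GH| = 29.6, H = (-2.826, -17.00). GH is perpendicular to HM, so HM runs at 4.000°; with |HM| = 22.5, M = (19.62, -15.43). HM ⟂ MQ, so MQ runs at 94.00°; with |MQ| = 25.6, Q = (17.83, 10.10). ∠MQD = 100.0° gives QD at 174.0° from the x-axis; with |QD| = 29.5, D = (-11.50, 13.19). Then |SD| = |D − S| = 17.50.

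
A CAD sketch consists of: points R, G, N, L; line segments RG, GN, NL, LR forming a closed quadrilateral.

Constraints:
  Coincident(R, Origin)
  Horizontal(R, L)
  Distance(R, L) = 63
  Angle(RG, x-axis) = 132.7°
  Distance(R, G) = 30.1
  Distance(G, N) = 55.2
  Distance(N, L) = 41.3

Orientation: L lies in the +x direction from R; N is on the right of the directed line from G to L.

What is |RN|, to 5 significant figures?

26.036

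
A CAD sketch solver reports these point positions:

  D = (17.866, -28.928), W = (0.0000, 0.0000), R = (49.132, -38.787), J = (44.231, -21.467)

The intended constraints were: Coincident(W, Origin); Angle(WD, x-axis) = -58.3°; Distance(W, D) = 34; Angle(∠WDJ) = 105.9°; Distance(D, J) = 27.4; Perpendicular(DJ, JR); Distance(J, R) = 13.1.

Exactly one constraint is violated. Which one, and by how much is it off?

Distance(J, R) = 13.1 — off by 4.90.

W = (0.00, 0.00) ✓; WD at -58.30° ✓; |WD| = 34.00 ✓; ∠WDJ = 105.9° ✓; |DJ| = 27.40 ✓; ∠(DJ, JR) = 90.00° ✓; |JR| = 18.00 ✗.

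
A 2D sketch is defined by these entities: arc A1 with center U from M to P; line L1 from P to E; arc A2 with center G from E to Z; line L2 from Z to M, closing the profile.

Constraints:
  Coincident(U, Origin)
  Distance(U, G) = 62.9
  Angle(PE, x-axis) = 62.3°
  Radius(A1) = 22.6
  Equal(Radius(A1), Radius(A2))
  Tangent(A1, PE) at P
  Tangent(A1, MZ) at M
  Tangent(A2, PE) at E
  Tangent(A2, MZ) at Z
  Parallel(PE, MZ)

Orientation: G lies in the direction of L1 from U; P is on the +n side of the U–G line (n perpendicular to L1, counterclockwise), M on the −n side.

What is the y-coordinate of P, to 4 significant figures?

10.51

U is at the origin and G lies 62.9 along u from U, so G = 62.9·u = (29.24, 55.69). Tangency of A1 to both parallel lines with radius 22.6 puts P and M at U ± 22.6·n: P = (-20.01, 10.51), M = (20.01, -10.51). So P.y = 10.51.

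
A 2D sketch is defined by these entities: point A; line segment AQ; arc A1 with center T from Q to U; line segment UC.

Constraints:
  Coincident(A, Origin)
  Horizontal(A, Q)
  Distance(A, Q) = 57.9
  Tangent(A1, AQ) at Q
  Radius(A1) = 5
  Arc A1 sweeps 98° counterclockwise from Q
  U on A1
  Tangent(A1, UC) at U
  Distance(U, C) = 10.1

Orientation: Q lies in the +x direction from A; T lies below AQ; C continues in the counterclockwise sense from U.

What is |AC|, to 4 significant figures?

56.58

A is at the origin; A and Q share the same y with |AQ| = 57.9 and Q on the +x side, so Q = (57.90, 0.000). A1 meets AQ tangentially, so TQ is at right angles to AQ, so T = Q + (0, -5) = (57.90, -5.000). On A1, Q sits at bearing 90° from T; a 98° counterclockwise sweep puts U at bearing 188°, so U = T + 5.0·(cos 188°, sin 188°) = (52.95, -5.696). Since A1 is tangent to UC there, TU ⟂ UC, so UC runs along (−sin 188°, cos 188°); with |UC| = 10.1, C = (54.35, -15.70). Then |AC| = |C − A| = 56.58.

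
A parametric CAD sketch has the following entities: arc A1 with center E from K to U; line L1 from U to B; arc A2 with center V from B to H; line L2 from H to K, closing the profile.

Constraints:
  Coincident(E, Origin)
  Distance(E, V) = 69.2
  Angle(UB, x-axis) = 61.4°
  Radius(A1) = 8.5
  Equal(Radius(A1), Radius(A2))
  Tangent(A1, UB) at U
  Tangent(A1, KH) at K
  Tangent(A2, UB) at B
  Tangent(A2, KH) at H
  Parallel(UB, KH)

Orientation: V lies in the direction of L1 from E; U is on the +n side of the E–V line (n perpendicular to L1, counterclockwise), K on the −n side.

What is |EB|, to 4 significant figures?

69.72

The slot axis is L1's direction at 61.4°, so u = (cos 61.4°, sin 61.4°) = (0.4787, 0.8780) and n = (−sin 61.4°, cos 61.4°) = (-0.8780, 0.4787). E is at the origin and V lies 69.2 along u from E, so V = 69.2·u = (33.13, 60.76). Tangency of A1 to both parallel lines with radius 8.5 puts U and K at E ± 8.5·n: U = (-7.463, 4.069), K = (7.463, -4.069). Equal radii place B and H the same way about V: B = V + 8.5·n = (25.66, 64.83), H = V − 8.5·n = (40.59, 56.69). Then |EB| = |B − E| = 69.72.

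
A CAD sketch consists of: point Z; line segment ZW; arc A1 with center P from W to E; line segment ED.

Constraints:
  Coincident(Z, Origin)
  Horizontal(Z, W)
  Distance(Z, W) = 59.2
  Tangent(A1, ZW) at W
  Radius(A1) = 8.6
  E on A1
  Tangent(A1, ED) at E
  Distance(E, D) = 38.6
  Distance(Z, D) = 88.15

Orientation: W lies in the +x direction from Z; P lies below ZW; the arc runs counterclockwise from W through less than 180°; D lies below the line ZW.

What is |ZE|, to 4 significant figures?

54.24

Z is at the origin; Z and W share the same y with |ZW| = 59.2 and W on the +x side, so W = (59.20, 0.000). Tangency of A1 to ZW means the radius PW is perpendicular to ZW, so P = W + (0, -8.6) = (59.20, -8.600). Since PE ⟂ ED (tangency), |PD| = √(8.6² + 38.6²) = 39.55 regardless of where E sits on A1. So D lies on both circle(Z, 88.15) and circle(P, 39.55); the below-ZW intersection is D = (76.21, -44.30). E is the foot of the tangent from D: E = (52.43, -13.90).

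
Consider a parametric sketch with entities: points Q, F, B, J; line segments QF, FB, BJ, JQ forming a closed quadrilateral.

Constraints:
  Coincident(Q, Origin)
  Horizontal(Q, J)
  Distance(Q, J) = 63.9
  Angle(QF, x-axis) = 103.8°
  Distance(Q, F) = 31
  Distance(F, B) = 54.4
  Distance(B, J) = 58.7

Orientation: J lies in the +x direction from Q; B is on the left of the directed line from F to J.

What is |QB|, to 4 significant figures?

68.19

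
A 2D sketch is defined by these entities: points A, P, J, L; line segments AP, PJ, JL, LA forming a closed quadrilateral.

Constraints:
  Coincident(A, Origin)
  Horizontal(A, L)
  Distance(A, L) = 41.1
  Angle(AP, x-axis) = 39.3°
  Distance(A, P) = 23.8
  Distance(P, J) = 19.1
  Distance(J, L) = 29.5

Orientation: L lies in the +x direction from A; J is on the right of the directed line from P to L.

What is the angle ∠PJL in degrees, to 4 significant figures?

64.04°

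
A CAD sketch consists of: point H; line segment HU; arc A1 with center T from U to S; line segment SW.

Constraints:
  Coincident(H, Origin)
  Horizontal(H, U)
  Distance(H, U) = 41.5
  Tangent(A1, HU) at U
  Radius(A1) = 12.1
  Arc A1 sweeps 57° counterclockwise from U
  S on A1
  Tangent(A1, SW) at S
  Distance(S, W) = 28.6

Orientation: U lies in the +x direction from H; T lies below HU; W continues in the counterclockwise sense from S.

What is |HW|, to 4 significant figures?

33.45

H is at the origin; HU is horizontal with |HU| = 41.5 and U on the +x side, so U = (41.50, 0.000). The tangent condition forces TU to be normal to HU, so T = U + (0, -12.1) = (41.50, -12.10). On A1, U sits at bearing 90° from T; a 57° counterclockwise sweep puts S at bearing 147°, so S = T + 12.1·(cos 147°, sin 147°) = (31.35, -5.510). A1 meets SW tangentially, so TS is at right angles to SW, so SW runs along (−sin 147°, cos 147°); with |SW| = 28.6, W = (15.78, -29.50). Then |HW| = |W − H| = 33.45.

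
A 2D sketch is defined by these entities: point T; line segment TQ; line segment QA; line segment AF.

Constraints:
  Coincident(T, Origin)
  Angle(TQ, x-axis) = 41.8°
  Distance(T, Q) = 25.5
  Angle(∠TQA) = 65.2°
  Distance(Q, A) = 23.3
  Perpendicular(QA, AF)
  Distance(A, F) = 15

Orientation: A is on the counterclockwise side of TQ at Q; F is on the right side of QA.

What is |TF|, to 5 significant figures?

40.177

∠TQA = 65.2°, so QA runs at 41.8° + (180° − 65.2°) = 156.60° from the x-axis; with |QA| = 23.3, A = Q + 23.3·(cos 156.60°, sin 156.60°) = (-2.3740, 26.250). The perpendicularity gives AF at right angles to QA; with |AF| = 15.0 on the right of QA, F = A + 15.0·(0.39715, 0.91775) = (3.5832, 40.016). Then |TF| = |F − T| = 40.177.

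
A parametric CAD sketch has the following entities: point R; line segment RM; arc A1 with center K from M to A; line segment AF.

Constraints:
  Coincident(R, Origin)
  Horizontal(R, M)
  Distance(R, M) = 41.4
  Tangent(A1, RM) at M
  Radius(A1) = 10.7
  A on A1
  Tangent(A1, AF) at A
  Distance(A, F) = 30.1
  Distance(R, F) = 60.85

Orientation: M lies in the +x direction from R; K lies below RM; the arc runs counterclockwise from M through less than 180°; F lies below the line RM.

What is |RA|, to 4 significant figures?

34.92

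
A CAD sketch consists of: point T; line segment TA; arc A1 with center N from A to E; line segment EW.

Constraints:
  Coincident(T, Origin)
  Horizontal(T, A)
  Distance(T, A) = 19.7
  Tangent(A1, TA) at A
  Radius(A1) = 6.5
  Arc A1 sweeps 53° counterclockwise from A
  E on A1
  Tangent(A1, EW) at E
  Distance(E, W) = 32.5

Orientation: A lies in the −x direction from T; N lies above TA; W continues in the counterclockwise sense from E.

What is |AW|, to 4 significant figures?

37.78

T is at the origin; TA is horizontal with |TA| = 19.7 and A on the −x side, so A = (-19.70, 0.000). Since A1 is tangent to TA there, NA ⟂ TA, so N = A + (0, 6.5) = (-19.70, 6.500). On A1, A sits at bearing -90° from N; a 53° counterclockwise sweep puts E at bearing -37°, so E = N + 6.5·(cos -37°, sin -37°) = (-14.51, 2.588). Tangency of A1 to EW means the radius NE is perpendicular to EW, so EW runs along (−sin -37°, cos -37°); with |EW| = 32.5, W = (5.050, 28.54). Then |AW| = |W − A| = 37.78.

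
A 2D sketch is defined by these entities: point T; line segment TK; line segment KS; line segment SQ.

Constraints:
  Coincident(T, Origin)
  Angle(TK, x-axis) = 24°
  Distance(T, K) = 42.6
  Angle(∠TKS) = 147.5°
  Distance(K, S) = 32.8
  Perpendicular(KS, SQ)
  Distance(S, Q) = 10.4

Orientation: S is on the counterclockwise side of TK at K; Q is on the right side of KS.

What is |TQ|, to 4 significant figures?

76.37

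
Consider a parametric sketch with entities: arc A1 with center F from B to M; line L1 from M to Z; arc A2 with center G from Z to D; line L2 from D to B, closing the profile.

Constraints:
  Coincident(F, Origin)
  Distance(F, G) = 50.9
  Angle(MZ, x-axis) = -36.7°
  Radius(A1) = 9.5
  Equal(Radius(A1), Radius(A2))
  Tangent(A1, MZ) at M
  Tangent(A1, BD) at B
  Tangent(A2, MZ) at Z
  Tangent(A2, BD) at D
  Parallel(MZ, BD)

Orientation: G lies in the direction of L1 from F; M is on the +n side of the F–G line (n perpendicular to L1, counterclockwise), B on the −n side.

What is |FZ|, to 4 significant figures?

51.78

The slot axis is L1's direction at -36.7°, so u = (cos -36.7°, sin -36.7°) = (0.8018, -0.5976) and n = (−sin -36.7°, cos -36.7°) = (0.5976, 0.8018). F is at the origin and G lies 50.9 along u from F, so G = 50.9·u = (40.81, -30.42). Tangency of A1 to both parallel lines with radius 9.5 puts M and B at F ± 9.5·n: M = (5.677, 7.617), B = (-5.677, -7.617). Equal radii place Z and D the same way about G: Z = G + 9.5·n = (46.49, -22.80), D = G − 9.5·n = (35.13, -38.04). Then |FZ| = |Z − F| = 51.78.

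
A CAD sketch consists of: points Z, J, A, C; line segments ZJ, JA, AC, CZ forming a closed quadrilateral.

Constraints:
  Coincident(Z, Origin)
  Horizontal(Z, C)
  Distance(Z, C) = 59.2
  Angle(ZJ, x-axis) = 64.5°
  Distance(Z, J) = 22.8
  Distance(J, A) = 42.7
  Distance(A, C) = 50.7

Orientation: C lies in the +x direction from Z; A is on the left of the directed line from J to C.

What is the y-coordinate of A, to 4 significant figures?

47.91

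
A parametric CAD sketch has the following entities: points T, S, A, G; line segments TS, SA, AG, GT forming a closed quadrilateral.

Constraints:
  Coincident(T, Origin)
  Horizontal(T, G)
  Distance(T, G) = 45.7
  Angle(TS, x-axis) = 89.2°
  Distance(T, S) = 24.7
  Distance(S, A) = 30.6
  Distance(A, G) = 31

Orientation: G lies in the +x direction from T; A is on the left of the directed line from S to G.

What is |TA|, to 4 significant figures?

41.13

T is at the origin; TG is horizontal with |TG| = 45.7 and G in +x, so G = (45.7, 0). TS runs at 89.2° with |TS| = 24.7, so S = (0.3449, 24.70). A is determined by |SA| = 30.6 and |AG| = 31.0 together: it lies at the intersection of circle(S, 30.6) and circle(G, 31.0). With |SG| = 51.64, the foot of the radical line on SG is 25.58 from S and the perpendicular offset is √(30.6² − 25.58²) = 16.79. Taking the left-of-SG solution: A = (30.84, 27.21).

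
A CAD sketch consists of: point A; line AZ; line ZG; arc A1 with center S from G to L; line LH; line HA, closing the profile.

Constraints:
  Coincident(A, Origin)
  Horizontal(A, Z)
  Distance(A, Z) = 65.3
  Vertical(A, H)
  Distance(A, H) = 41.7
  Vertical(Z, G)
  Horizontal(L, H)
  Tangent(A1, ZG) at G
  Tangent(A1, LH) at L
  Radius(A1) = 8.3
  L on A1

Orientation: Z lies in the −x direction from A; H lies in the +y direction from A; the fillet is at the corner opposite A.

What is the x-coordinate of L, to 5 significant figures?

-57.000

A is at the origin; A and Z share the same y with |AZ| = 65.3 and Z on the −x side, so Z = (-65.300, 0.0000). AH is vertical with |AH| = 41.7 and H on the +y side, so H = (0.0000, 41.700). The virtual corner opposite A is at (-65.300, 41.700). The tangent condition forces SG to be normal to ZG and the tangent condition forces SL to be normal to LH, with radius 8.3, so the center S sits 8.3 in from both sides at S = (-57.000, 33.400). That places the tangent points at G = (-65.300, 33.400) on ZG and L = (-57.000, 41.700) on LH. So L.x = -57.000.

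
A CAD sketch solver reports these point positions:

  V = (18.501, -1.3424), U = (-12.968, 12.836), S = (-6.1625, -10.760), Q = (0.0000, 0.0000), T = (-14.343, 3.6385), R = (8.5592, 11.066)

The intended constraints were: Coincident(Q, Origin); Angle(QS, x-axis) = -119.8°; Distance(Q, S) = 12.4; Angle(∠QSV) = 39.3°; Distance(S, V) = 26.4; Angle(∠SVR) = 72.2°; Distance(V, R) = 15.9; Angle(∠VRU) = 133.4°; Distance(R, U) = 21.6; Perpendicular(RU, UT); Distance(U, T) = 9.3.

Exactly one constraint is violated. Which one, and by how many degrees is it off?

Perpendicular(RU, UT) — off by 3.80°.

Q = (0.00, 0.00) ✓; QS at -119.8° ✓; |QS| = 12.40 ✓; ∠QSV = 39.30° ✓; |SV| = 26.40 ✓; ∠SVR = 72.20° ✓; |VR| = 15.90 ✓; ∠VRU = 133.4° ✓; |RU| = 21.60 ✓; ∠(RU, UT) = 86.20° ✗; |UT| = 9.300 ✓.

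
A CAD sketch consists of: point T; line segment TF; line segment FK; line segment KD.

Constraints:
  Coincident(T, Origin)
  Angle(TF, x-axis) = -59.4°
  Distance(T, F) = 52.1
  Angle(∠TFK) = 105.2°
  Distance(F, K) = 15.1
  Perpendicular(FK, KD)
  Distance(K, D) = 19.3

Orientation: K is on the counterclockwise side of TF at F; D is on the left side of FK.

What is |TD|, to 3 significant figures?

42.3

T is at the origin; TF runs at -59.4° with length 52.1, so F = 52.1·(cos -59.4°, sin -59.4°) = (26.5, -44.8). ∠TFK = 105.2°, so FK runs at -59.4° + (180° − 105.2°) = 15.4° from the x-axis; with |FK| = 15.1, K = F + 15.1·(cos 15.4°, sin 15.4°) = (41.1, -40.8). The perpendicularity gives KD at right angles to FK; with |KD| = 19.3 on the left of FK, D = K + 19.3·(-0.266, 0.964) = (36.0, -22.2). Then |TD| = |D − T| = 42.3.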